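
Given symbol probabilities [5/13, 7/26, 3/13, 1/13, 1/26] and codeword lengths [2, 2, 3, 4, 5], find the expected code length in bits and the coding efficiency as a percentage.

Average length L = Σ p_i × l_i = 2.5000 bits
Entropy H = 1.9935 bits
Efficiency η = H/L × 100% = 79.74%


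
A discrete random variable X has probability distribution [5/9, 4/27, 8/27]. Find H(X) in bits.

H(X) = -Σ p(x) log₂ p(x)
  -5/9 × log₂(5/9) = 0.4711
  -4/27 × log₂(4/27) = 0.4081
  -8/27 × log₂(8/27) = 0.5200
H(X) = 1.3992 bits


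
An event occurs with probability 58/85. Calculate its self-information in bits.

Information content I(x) = -log₂(p(x))
I = -log₂(58/85) = -log₂(0.6824)
I = 0.5514 bits


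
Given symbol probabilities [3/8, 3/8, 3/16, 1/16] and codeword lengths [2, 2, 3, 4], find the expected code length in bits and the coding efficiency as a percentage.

Average length L = Σ p_i × l_i = 2.3125 bits
Entropy H = 1.7641 bits
Efficiency η = H/L × 100% = 76.29%


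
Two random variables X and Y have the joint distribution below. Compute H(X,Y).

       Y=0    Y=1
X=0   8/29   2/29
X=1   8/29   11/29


H(X,Y) = -Σ p(x,y) log₂ p(x,y)
  p(0,0)=8/29: -0.2759 × log₂(0.2759) = 0.5125
  p(0,1)=2/29: -0.0690 × log₂(0.0690) = 0.2661
  p(1,0)=8/29: -0.2759 × log₂(0.2759) = 0.5125
  p(1,1)=11/29: -0.3793 × log₂(0.3793) = 0.5305
H(X,Y) = 1.8216 bits


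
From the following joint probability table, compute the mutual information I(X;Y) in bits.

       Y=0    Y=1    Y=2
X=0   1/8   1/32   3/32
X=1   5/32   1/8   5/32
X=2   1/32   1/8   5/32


H(X) = 1.5462, H(Y) = 1.5671, H(X,Y) = 3.0130
I(X;Y) = H(X) + H(Y) - H(X,Y) = 0.1002 bits


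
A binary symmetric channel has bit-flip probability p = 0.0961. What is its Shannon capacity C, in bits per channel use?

For BSC with error probability p:
C = 1 - H(p) where H(p) is binary entropy
H(0.0961) = -0.0961 × log₂(0.0961) - 0.9039 × log₂(0.9039)
H(p) = 0.4565
C = 1 - 0.4565 = 0.5435 bits/use


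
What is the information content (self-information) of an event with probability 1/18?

Information content I(x) = -log₂(p(x))
I = -log₂(1/18) = -log₂(0.0556)
I = 4.1699 bits


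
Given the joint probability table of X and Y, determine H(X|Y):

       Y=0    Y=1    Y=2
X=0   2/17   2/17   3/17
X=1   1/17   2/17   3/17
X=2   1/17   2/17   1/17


H(X|Y) = Σ_y p(y) H(X|Y=y)
  p(Y=0) = 4/17, H(X|Y=0) = 1.5000
  p(Y=1) = 6/17, H(X|Y=1) = 1.5850
  p(Y=2) = 7/17, H(X|Y=2) = 1.4488
H(X|Y) = 0.2353×1.5000 + 0.3529×1.5850 + 0.4118×1.4488 = 1.5089 bits


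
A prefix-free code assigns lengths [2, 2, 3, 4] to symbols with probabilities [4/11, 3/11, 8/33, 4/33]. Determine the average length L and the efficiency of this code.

Average length L = Σ p_i × l_i = 2.4848 bits
Entropy H = 1.9065 bits
Efficiency η = H/L × 100% = 76.73%


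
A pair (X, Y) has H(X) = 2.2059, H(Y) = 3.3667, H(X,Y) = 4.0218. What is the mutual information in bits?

I(X;Y) = H(X) + H(Y) - H(X,Y)
I(X;Y) = 2.2059 + 3.3667 - 4.0218 = 1.5508 bits


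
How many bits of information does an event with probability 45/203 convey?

Information content I(x) = -log₂(p(x))
I = -log₂(45/203) = -log₂(0.2217)
I = 2.1735 bits


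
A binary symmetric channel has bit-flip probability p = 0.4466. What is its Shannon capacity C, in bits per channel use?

For BSC with error probability p:
C = 1 - H(p) where H(p) is binary entropy
H(0.4466) = -0.4466 × log₂(0.4466) - 0.5534 × log₂(0.5534)
H(p) = 0.9918
C = 1 - 0.9918 = 0.0082 bits/use


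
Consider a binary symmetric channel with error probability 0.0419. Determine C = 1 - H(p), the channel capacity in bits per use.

For BSC with error probability p:
C = 1 - H(p) where H(p) is binary entropy
H(0.0419) = -0.0419 × log₂(0.0419) - 0.9581 × log₂(0.9581)
H(p) = 0.2509
C = 1 - 0.2509 = 0.7491 bits/use


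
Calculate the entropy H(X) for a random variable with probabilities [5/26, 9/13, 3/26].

H(X) = -Σ p(x) log₂ p(x)
  -5/26 × log₂(5/26) = 0.4574
  -9/13 × log₂(9/13) = 0.3673
  -3/26 × log₂(3/26) = 0.3595
H(X) = 1.1842 bits


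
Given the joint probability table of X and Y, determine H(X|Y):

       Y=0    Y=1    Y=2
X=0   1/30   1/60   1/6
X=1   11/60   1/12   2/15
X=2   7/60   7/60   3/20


H(X|Y) = Σ_y p(y) H(X|Y=y)
  p(Y=0) = 1/3, H(X|Y=0) = 1.3367
  p(Y=1) = 13/60, H(X|Y=1) = 1.2957
  p(Y=2) = 9/20, H(X|Y=2) = 1.5790
H(X|Y) = 0.3333×1.3367 + 0.2167×1.2957 + 0.4500×1.5790 = 1.4369 bits


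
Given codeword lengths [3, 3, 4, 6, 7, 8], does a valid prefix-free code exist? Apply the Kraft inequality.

Kraft inequality: Σ 2^(-l_i) ≤ 1 for prefix-free code
Calculating: 2^(-3) + 2^(-3) + 2^(-4) + 2^(-6) + 2^(-7) + 2^(-8)
= 0.125 + 0.125 + 0.0625 + 0.015625 + 0.0078125 + 0.00390625
= 0.3398
Since 0.3398 ≤ 1, prefix-free code exists


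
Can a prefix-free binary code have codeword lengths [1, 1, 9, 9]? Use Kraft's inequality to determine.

Kraft inequality: Σ 2^(-l_i) ≤ 1 for prefix-free code
Calculating: 2^(-1) + 2^(-1) + 2^(-9) + 2^(-9)
= 0.5 + 0.5 + 0.001953125 + 0.001953125
= 1.0039
Since 1.0039 > 1, prefix-free code does not exist


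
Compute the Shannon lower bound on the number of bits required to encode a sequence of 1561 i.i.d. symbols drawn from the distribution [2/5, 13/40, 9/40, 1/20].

Entropy H = 1.7561 bits/symbol
Minimum bits = H × n = 1.7561 × 1561
= 2741.20 bits


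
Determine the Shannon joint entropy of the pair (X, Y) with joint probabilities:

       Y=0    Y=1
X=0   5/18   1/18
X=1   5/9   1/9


H(X,Y) = -Σ p(x,y) log₂ p(x,y)
  p(0,0)=5/18: -0.2778 × log₂(0.2778) = 0.5133
  p(0,1)=1/18: -0.0556 × log₂(0.0556) = 0.2317
  p(1,0)=5/9: -0.5556 × log₂(0.5556) = 0.4711
  p(1,1)=1/9: -0.1111 × log₂(0.1111) = 0.3522
H(X,Y) = 1.5683 bits


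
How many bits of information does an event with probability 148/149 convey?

Information content I(x) = -log₂(p(x))
I = -log₂(148/149) = -log₂(0.9933)
I = 0.0097 bits


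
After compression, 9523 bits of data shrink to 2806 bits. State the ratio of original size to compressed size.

Compression ratio = Original / Compressed
= 9523 / 2806 = 3.39:1


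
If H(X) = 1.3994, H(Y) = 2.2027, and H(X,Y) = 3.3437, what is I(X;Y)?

I(X;Y) = H(X) + H(Y) - H(X,Y)
I(X;Y) = 1.3994 + 2.2027 - 3.3437 = 0.2584 bits


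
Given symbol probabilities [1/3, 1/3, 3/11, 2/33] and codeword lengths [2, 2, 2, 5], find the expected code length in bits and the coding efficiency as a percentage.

Average length L = Σ p_i × l_i = 2.1818 bits
Entropy H = 1.8130 bits
Efficiency η = H/L × 100% = 83.09%


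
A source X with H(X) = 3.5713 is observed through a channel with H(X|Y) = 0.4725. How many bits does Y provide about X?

I(X;Y) = H(X) - H(X|Y)
I(X;Y) = 3.5713 - 0.4725 = 3.0988 bits


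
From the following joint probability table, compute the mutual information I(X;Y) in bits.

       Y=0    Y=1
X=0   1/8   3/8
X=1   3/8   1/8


H(X) = 1.0000, H(Y) = 1.0000, H(X,Y) = 1.8113
I(X;Y) = H(X) + H(Y) - H(X,Y) = 0.1887 bits


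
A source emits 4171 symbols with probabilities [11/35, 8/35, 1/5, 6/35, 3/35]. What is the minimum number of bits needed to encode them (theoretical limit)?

Entropy H = 2.2159 bits/symbol
Minimum bits = H × n = 2.2159 × 4171
= 9242.34 bits


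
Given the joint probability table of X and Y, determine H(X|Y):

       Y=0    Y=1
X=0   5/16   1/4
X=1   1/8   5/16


H(X|Y) = Σ_y p(y) H(X|Y=y)
  p(Y=0) = 7/16, H(X|Y=0) = 0.8631
  p(Y=1) = 9/16, H(X|Y=1) = 0.9911
H(X|Y) = 0.4375×0.8631 + 0.5625×0.9911 = 0.9351 bits


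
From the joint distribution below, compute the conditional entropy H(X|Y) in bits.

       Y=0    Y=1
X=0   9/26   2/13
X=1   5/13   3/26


H(X|Y) = Σ_y p(y) H(X|Y=y)
  p(Y=0) = 19/26, H(X|Y=0) = 0.9980
  p(Y=1) = 7/26, H(X|Y=1) = 0.9852
H(X|Y) = 0.7308×0.9980 + 0.2692×0.9852 = 0.9946 bits


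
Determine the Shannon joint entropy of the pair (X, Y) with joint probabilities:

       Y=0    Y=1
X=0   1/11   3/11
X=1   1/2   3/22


H(X,Y) = -Σ p(x,y) log₂ p(x,y)
  p(0,0)=1/11: -0.0909 × log₂(0.0909) = 0.3145
  p(0,1)=3/11: -0.2727 × log₂(0.2727) = 0.5112
  p(1,0)=1/2: -0.5000 × log₂(0.5000) = 0.5000
  p(1,1)=3/22: -0.1364 × log₂(0.1364) = 0.3920
H(X,Y) = 1.7177 bits


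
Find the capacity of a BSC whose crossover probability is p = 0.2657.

For BSC with error probability p:
C = 1 - H(p) where H(p) is binary entropy
H(0.2657) = -0.2657 × log₂(0.2657) - 0.7343 × log₂(0.7343)
H(p) = 0.8352
C = 1 - 0.8352 = 0.1648 bits/use


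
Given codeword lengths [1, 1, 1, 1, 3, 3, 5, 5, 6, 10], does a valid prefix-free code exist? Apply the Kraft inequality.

Kraft inequality: Σ 2^(-l_i) ≤ 1 for prefix-free code
Calculating: 2^(-1) + 2^(-1) + 2^(-1) + 2^(-1) + 2^(-3) + 2^(-3) + 2^(-5) + 2^(-5) + 2^(-6) + 2^(-10)
= 0.5 + 0.5 + 0.5 + 0.5 + 0.125 + 0.125 + 0.03125 + 0.03125 + 0.015625 + 0.0009765625
= 2.3291
Since 2.3291 > 1, prefix-free code does not exist


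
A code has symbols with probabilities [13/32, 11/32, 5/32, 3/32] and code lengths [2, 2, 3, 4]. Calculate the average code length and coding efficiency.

Average length L = Σ p_i × l_i = 2.3438 bits
Entropy H = 1.7961 bits
Efficiency η = H/L × 100% = 76.63%


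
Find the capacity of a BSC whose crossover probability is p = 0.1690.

For BSC with error probability p:
C = 1 - H(p) where H(p) is binary entropy
H(0.1690) = -0.1690 × log₂(0.1690) - 0.8310 × log₂(0.8310)
H(p) = 0.6554
C = 1 - 0.6554 = 0.3446 bits/use


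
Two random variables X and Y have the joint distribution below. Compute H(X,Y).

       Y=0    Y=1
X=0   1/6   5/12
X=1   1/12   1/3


H(X,Y) = -Σ p(x,y) log₂ p(x,y)
  p(0,0)=1/6: -0.1667 × log₂(0.1667) = 0.4308
  p(0,1)=5/12: -0.4167 × log₂(0.4167) = 0.5263
  p(1,0)=1/12: -0.0833 × log₂(0.0833) = 0.2987
  p(1,1)=1/3: -0.3333 × log₂(0.3333) = 0.5283
H(X,Y) = 1.7842 bits


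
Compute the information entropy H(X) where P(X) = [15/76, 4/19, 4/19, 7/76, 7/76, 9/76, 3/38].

H(X) = -Σ p(x) log₂ p(x)
  -15/76 × log₂(15/76) = 0.4620
  -4/19 × log₂(4/19) = 0.4732
  -4/19 × log₂(4/19) = 0.4732
  -7/76 × log₂(7/76) = 0.3169
  -7/76 × log₂(7/76) = 0.3169
  -9/76 × log₂(9/76) = 0.3645
  -3/38 × log₂(3/38) = 0.2892
H(X) = 2.6960 bits


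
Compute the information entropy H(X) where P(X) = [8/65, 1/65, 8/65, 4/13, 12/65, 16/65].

H(X) = -Σ p(x) log₂ p(x)
  -8/65 × log₂(8/65) = 0.3720
  -1/65 × log₂(1/65) = 0.0927
  -8/65 × log₂(8/65) = 0.3720
  -4/13 × log₂(4/13) = 0.5232
  -12/65 × log₂(12/65) = 0.4500
  -16/65 × log₂(16/65) = 0.4978
H(X) = 2.3076 bits


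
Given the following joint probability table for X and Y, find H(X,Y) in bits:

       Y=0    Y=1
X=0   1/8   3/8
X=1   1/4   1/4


H(X,Y) = -Σ p(x,y) log₂ p(x,y)
  p(0,0)=1/8: -0.1250 × log₂(0.1250) = 0.3750
  p(0,1)=3/8: -0.3750 × log₂(0.3750) = 0.5306
  p(1,0)=1/4: -0.2500 × log₂(0.2500) = 0.5000
  p(1,1)=1/4: -0.2500 × log₂(0.2500) = 0.5000
H(X,Y) = 1.9056 bits


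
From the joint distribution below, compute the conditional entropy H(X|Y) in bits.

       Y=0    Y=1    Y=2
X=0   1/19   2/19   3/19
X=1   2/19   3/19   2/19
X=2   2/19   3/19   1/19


H(X|Y) = Σ_y p(y) H(X|Y=y)
  p(Y=0) = 5/19, H(X|Y=0) = 1.5219
  p(Y=1) = 8/19, H(X|Y=1) = 1.5613
  p(Y=2) = 6/19, H(X|Y=2) = 1.4591
H(X|Y) = 0.2632×1.5219 + 0.4211×1.5613 + 0.3158×1.4591 = 1.5187 bits


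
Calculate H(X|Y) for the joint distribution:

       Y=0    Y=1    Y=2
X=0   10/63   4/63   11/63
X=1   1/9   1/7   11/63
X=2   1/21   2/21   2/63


H(X|Y) = Σ_y p(y) H(X|Y=y)
  p(Y=0) = 20/63, H(X|Y=0) = 1.4406
  p(Y=1) = 19/63, H(X|Y=1) = 1.5090
  p(Y=2) = 8/21, H(X|Y=2) = 1.3305
H(X|Y) = 0.3175×1.4406 + 0.3016×1.5090 + 0.3810×1.3305 = 1.4193 bits


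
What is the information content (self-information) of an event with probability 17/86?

Information content I(x) = -log₂(p(x))
I = -log₂(17/86) = -log₂(0.1977)
I = 2.3388 bits


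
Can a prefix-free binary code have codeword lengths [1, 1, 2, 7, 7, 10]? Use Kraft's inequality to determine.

Kraft inequality: Σ 2^(-l_i) ≤ 1 for prefix-free code
Calculating: 2^(-1) + 2^(-1) + 2^(-2) + 2^(-7) + 2^(-7) + 2^(-10)
= 0.5 + 0.5 + 0.25 + 0.0078125 + 0.0078125 + 0.0009765625
= 1.2666
Since 1.2666 > 1, prefix-free code does not exist


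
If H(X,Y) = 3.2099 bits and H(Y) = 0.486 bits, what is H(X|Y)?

Chain rule: H(X,Y) = H(X|Y) + H(Y)
H(X|Y) = H(X,Y) - H(Y) = 3.2099 - 0.486 = 2.7239 bits


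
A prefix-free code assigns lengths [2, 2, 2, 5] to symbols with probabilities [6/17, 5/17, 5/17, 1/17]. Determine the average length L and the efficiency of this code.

Average length L = Σ p_i × l_i = 2.1765 bits
Entropy H = 1.8093 bits
Efficiency η = H/L × 100% = 83.13%


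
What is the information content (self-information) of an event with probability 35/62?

Information content I(x) = -log₂(p(x))
I = -log₂(35/62) = -log₂(0.5645)
I = 0.8249 bits


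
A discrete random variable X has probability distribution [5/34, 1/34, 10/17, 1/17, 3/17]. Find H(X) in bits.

H(X) = -Σ p(x) log₂ p(x)
  -5/34 × log₂(5/34) = 0.4067
  -1/34 × log₂(1/34) = 0.1496
  -10/17 × log₂(10/17) = 0.4503
  -1/17 × log₂(1/17) = 0.2404
  -3/17 × log₂(3/17) = 0.4416
H(X) = 1.6887 bits


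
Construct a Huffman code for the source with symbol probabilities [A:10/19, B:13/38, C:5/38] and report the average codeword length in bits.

Huffman tree construction:
Combine smallest probabilities repeatedly
Resulting codes:
  A: 1 (length 1)
  B: 01 (length 2)
  C: 00 (length 2)
Average length = Σ p(s) × length(s) = 1.4737 bits


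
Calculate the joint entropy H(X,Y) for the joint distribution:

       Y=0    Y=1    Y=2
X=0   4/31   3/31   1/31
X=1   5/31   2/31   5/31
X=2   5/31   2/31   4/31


H(X,Y) = -Σ p(x,y) log₂ p(x,y)
  p(0,0)=4/31: -0.1290 × log₂(0.1290) = 0.3812
  p(0,1)=3/31: -0.0968 × log₂(0.0968) = 0.3261
  p(0,2)=1/31: -0.0323 × log₂(0.0323) = 0.1598
  p(1,0)=5/31: -0.1613 × log₂(0.1613) = 0.4246
  p(1,1)=2/31: -0.0645 × log₂(0.0645) = 0.2551
  p(1,2)=5/31: -0.1613 × log₂(0.1613) = 0.4246
  p(2,0)=5/31: -0.1613 × log₂(0.1613) = 0.4246
  p(2,1)=2/31: -0.0645 × log₂(0.0645) = 0.2551
  p(2,2)=4/31: -0.1290 × log₂(0.1290) = 0.3812
H(X,Y) = 3.0321 bits


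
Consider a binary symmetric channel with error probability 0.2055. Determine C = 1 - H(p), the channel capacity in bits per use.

For BSC with error probability p:
C = 1 - H(p) where H(p) is binary entropy
H(0.2055) = -0.2055 × log₂(0.2055) - 0.7945 × log₂(0.7945)
H(p) = 0.7328
C = 1 - 0.7328 = 0.2672 bits/use


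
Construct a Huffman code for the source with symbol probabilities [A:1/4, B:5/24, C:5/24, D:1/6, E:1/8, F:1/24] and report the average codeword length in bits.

Huffman tree construction:
Combine smallest probabilities repeatedly
Resulting codes:
  A: 10 (length 2)
  B: 00 (length 2)
  C: 01 (length 2)
  D: 110 (length 3)
  E: 1111 (length 4)
  F: 1110 (length 4)
Average length = Σ p(s) × length(s) = 2.5000 bits


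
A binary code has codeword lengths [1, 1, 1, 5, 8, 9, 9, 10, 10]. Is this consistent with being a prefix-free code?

Kraft inequality: Σ 2^(-l_i) ≤ 1 for prefix-free code
Calculating: 2^(-1) + 2^(-1) + 2^(-1) + 2^(-5) + 2^(-8) + 2^(-9) + 2^(-9) + 2^(-10) + 2^(-10)
= 0.5 + 0.5 + 0.5 + 0.03125 + 0.00390625 + 0.001953125 + 0.001953125 + 0.0009765625 + 0.0009765625
= 1.5410
Since 1.5410 > 1, prefix-free code does not exist


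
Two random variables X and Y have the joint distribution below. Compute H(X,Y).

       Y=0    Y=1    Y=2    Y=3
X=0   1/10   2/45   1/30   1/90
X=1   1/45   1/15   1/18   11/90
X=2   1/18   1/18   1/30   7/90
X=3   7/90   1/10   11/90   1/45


H(X,Y) = -Σ p(x,y) log₂ p(x,y)
  p(0,0)=1/10: -0.1000 × log₂(0.1000) = 0.3322
  p(0,1)=2/45: -0.0444 × log₂(0.0444) = 0.1996
  p(0,2)=1/30: -0.0333 × log₂(0.0333) = 0.1636
  p(0,3)=1/90: -0.0111 × log₂(0.0111) = 0.0721
  p(1,0)=1/45: -0.0222 × log₂(0.0222) = 0.1220
  p(1,1)=1/15: -0.0667 × log₂(0.0667) = 0.2605
  p(1,2)=1/18: -0.0556 × log₂(0.0556) = 0.2317
  p(1,3)=11/90: -0.1222 × log₂(0.1222) = 0.3706
  p(2,0)=1/18: -0.0556 × log₂(0.0556) = 0.2317
  p(2,1)=1/18: -0.0556 × log₂(0.0556) = 0.2317
  p(2,2)=1/30: -0.0333 × log₂(0.0333) = 0.1636
  p(2,3)=7/90: -0.0778 × log₂(0.0778) = 0.2866
  p(3,0)=7/90: -0.0778 × log₂(0.0778) = 0.2866
  p(3,1)=1/10: -0.1000 × log₂(0.1000) = 0.3322
  p(3,2)=11/90: -0.1222 × log₂(0.1222) = 0.3706
  p(3,3)=1/45: -0.0222 × log₂(0.0222) = 0.1220
H(X,Y) = 3.7772 bits


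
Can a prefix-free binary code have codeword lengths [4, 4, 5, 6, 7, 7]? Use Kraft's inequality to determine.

Kraft inequality: Σ 2^(-l_i) ≤ 1 for prefix-free code
Calculating: 2^(-4) + 2^(-4) + 2^(-5) + 2^(-6) + 2^(-7) + 2^(-7)
= 0.0625 + 0.0625 + 0.03125 + 0.015625 + 0.0078125 + 0.0078125
= 0.1875
Since 0.1875 ≤ 1, prefix-free code exists


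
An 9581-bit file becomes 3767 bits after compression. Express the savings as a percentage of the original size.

Space savings = (1 - Compressed/Original) × 100%
= (1 - 3767/9581) × 100%
= 60.68%


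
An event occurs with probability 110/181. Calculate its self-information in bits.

Information content I(x) = -log₂(p(x))
I = -log₂(110/181) = -log₂(0.6077)
I = 0.7185 bits


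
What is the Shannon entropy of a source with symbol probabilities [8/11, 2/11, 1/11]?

H(X) = -Σ p(x) log₂ p(x)
  -8/11 × log₂(8/11) = 0.3341
  -2/11 × log₂(2/11) = 0.4472
  -1/11 × log₂(1/11) = 0.3145
H(X) = 1.0958 bits


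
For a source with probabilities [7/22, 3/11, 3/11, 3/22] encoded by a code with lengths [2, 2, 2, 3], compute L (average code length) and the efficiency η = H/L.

Average length L = Σ p_i × l_i = 2.1364 bits
Entropy H = 1.9401 bits
Efficiency η = H/L × 100% = 90.81%


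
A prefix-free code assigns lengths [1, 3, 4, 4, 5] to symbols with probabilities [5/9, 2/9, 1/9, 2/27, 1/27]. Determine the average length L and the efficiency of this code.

Average length L = Σ p_i × l_i = 2.1481 bits
Entropy H = 1.7598 bits
Efficiency η = H/L × 100% = 81.92%


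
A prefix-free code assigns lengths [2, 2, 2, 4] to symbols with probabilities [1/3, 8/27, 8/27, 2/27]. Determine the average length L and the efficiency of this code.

Average length L = Σ p_i × l_i = 2.1481 bits
Entropy H = 1.8464 bits
Efficiency η = H/L × 100% = 85.95%


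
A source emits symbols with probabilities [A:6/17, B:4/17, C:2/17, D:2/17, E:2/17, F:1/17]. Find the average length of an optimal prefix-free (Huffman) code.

Huffman tree construction:
Combine smallest probabilities repeatedly
Resulting codes:
  A: 11 (length 2)
  B: 01 (length 2)
  C: 001 (length 3)
  D: 100 (length 3)
  E: 101 (length 3)
  F: 000 (length 3)
Average length = Σ p(s) × length(s) = 2.4118 bits


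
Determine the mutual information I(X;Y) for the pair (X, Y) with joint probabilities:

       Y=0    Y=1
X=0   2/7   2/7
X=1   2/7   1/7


H(X) = 0.9852, H(Y) = 0.9852, H(X,Y) = 1.9502
I(X;Y) = H(X) + H(Y) - H(X,Y) = 0.0202 bits


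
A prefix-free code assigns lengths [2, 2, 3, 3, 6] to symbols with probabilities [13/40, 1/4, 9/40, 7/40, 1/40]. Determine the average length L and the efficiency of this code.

Average length L = Σ p_i × l_i = 2.5000 bits
Entropy H = 2.0843 bits
Efficiency η = H/L × 100% = 83.37%


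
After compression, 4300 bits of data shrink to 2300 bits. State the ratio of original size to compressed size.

Compression ratio = Original / Compressed
= 4300 / 2300 = 1.87:1


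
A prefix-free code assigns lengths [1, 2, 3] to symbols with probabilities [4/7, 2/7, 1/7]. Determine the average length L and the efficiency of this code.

Average length L = Σ p_i × l_i = 1.5714 bits
Entropy H = 1.3788 bits
Efficiency η = H/L × 100% = 87.74%


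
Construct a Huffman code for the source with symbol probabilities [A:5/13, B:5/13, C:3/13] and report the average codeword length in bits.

Huffman tree construction:
Combine smallest probabilities repeatedly
Resulting codes:
  A: 11 (length 2)
  B: 0 (length 1)
  C: 10 (length 2)
Average length = Σ p(s) × length(s) = 1.6154 bits


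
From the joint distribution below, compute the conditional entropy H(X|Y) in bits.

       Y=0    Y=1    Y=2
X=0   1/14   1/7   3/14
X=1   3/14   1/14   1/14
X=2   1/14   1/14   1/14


H(X|Y) = Σ_y p(y) H(X|Y=y)
  p(Y=0) = 5/14, H(X|Y=0) = 1.3710
  p(Y=1) = 2/7, H(X|Y=1) = 1.5000
  p(Y=2) = 5/14, H(X|Y=2) = 1.3710
H(X|Y) = 0.3571×1.3710 + 0.2857×1.5000 + 0.3571×1.3710 = 1.4078 bits


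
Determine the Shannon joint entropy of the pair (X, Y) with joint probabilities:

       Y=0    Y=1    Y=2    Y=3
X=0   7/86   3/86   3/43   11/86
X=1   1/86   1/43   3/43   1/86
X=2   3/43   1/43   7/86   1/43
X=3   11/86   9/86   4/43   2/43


H(X,Y) = -Σ p(x,y) log₂ p(x,y)
  p(0,0)=7/86: -0.0814 × log₂(0.0814) = 0.2946
  p(0,1)=3/86: -0.0349 × log₂(0.0349) = 0.1689
  p(0,2)=3/43: -0.0698 × log₂(0.0698) = 0.2680
  p(0,3)=11/86: -0.1279 × log₂(0.1279) = 0.3795
  p(1,0)=1/86: -0.0116 × log₂(0.0116) = 0.0747
  p(1,1)=1/43: -0.0233 × log₂(0.0233) = 0.1262
  p(1,2)=3/43: -0.0698 × log₂(0.0698) = 0.2680
  p(1,3)=1/86: -0.0116 × log₂(0.0116) = 0.0747
  p(2,0)=3/43: -0.0698 × log₂(0.0698) = 0.2680
  p(2,1)=1/43: -0.0233 × log₂(0.0233) = 0.1262
  p(2,2)=7/86: -0.0814 × log₂(0.0814) = 0.2946
  p(2,3)=1/43: -0.0233 × log₂(0.0233) = 0.1262
  p(3,0)=11/86: -0.1279 × log₂(0.1279) = 0.3795
  p(3,1)=9/86: -0.1047 × log₂(0.1047) = 0.3408
  p(3,2)=4/43: -0.0930 × log₂(0.0930) = 0.3187
  p(3,3)=2/43: -0.0465 × log₂(0.0465) = 0.2059
H(X,Y) = 3.7144 bits


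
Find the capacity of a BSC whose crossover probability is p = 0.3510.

For BSC with error probability p:
C = 1 - H(p) where H(p) is binary entropy
H(0.3510) = -0.3510 × log₂(0.3510) - 0.6490 × log₂(0.6490)
H(p) = 0.9350
C = 1 - 0.9350 = 0.0650 bits/use


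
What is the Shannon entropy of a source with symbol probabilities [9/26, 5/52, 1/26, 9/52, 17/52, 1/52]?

H(X) = -Σ p(x) log₂ p(x)
  -9/26 × log₂(9/26) = 0.5298
  -5/52 × log₂(5/52) = 0.3249
  -1/26 × log₂(1/26) = 0.1808
  -9/52 × log₂(9/52) = 0.4380
  -17/52 × log₂(17/52) = 0.5273
  -1/52 × log₂(1/52) = 0.1096
H(X) = 2.1104 bits


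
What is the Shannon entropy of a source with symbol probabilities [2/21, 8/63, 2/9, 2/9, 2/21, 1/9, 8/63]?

H(X) = -Σ p(x) log₂ p(x)
  -2/21 × log₂(2/21) = 0.3231
  -8/63 × log₂(8/63) = 0.3781
  -2/9 × log₂(2/9) = 0.4822
  -2/9 × log₂(2/9) = 0.4822
  -2/21 × log₂(2/21) = 0.3231
  -1/9 × log₂(1/9) = 0.3522
  -8/63 × log₂(8/63) = 0.3781
H(X) = 2.7189 bits


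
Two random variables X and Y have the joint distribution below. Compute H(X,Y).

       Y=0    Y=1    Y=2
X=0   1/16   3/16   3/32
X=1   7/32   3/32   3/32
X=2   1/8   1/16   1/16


H(X,Y) = -Σ p(x,y) log₂ p(x,y)
  p(0,0)=1/16: -0.0625 × log₂(0.0625) = 0.2500
  p(0,1)=3/16: -0.1875 × log₂(0.1875) = 0.4528
  p(0,2)=3/32: -0.0938 × log₂(0.0938) = 0.3202
  p(1,0)=7/32: -0.2188 × log₂(0.2188) = 0.4796
  p(1,1)=3/32: -0.0938 × log₂(0.0938) = 0.3202
  p(1,2)=3/32: -0.0938 × log₂(0.0938) = 0.3202
  p(2,0)=1/8: -0.1250 × log₂(0.1250) = 0.3750
  p(2,1)=1/16: -0.0625 × log₂(0.0625) = 0.2500
  p(2,2)=1/16: -0.0625 × log₂(0.0625) = 0.2500
H(X,Y) = 3.0179 bits


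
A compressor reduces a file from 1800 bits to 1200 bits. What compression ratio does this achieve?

Compression ratio = Original / Compressed
= 1800 / 1200 = 1.50:1


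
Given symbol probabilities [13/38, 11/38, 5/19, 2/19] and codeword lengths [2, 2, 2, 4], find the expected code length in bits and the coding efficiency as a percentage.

Average length L = Σ p_i × l_i = 2.2105 bits
Entropy H = 1.8959 bits
Efficiency η = H/L × 100% = 85.76%


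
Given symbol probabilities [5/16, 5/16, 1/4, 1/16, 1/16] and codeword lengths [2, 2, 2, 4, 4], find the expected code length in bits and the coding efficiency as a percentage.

Average length L = Σ p_i × l_i = 2.2500 bits
Entropy H = 2.0488 bits
Efficiency η = H/L × 100% = 91.06%


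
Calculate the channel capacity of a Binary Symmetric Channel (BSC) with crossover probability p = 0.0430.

For BSC with error probability p:
C = 1 - H(p) where H(p) is binary entropy
H(0.0430) = -0.0430 × log₂(0.0430) - 0.9570 × log₂(0.9570)
H(p) = 0.2559
C = 1 - 0.2559 = 0.7441 bits/use


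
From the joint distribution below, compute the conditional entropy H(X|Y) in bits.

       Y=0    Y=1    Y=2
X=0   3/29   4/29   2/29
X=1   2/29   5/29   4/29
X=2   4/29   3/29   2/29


H(X|Y) = Σ_y p(y) H(X|Y=y)
  p(Y=0) = 9/29, H(X|Y=0) = 1.5305
  p(Y=1) = 12/29, H(X|Y=1) = 1.5546
  p(Y=2) = 8/29, H(X|Y=2) = 1.5000
H(X|Y) = 0.3103×1.5305 + 0.4138×1.5546 + 0.2759×1.5000 = 1.5321 bits


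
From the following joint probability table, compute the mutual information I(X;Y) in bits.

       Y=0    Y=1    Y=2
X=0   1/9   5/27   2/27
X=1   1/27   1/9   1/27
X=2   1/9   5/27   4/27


H(X) = 1.5012, H(Y) = 1.5175, H(X,Y) = 2.9962
I(X;Y) = H(X) + H(Y) - H(X,Y) = 0.0225 bits


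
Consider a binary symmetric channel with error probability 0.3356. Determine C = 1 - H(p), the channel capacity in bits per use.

For BSC with error probability p:
C = 1 - H(p) where H(p) is binary entropy
H(0.3356) = -0.3356 × log₂(0.3356) - 0.6644 × log₂(0.6644)
H(p) = 0.9205
C = 1 - 0.9205 = 0.0795 bits/use


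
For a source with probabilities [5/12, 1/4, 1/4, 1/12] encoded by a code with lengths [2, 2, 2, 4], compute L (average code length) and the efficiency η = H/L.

Average length L = Σ p_i × l_i = 2.1667 bits
Entropy H = 1.8250 bits
Efficiency η = H/L × 100% = 84.23%


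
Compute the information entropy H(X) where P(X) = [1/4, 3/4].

H(X) = -Σ p(x) log₂ p(x)
  -1/4 × log₂(1/4) = 0.5000
  -3/4 × log₂(3/4) = 0.3113
H(X) = 0.8113 bits


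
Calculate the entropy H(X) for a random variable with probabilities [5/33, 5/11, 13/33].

H(X) = -Σ p(x) log₂ p(x)
  -5/33 × log₂(5/33) = 0.4125
  -5/11 × log₂(5/11) = 0.5170
  -13/33 × log₂(13/33) = 0.5294
H(X) = 1.4590 bits


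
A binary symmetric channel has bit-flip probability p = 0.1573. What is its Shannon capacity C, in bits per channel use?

For BSC with error probability p:
C = 1 - H(p) where H(p) is binary entropy
H(0.1573) = -0.1573 × log₂(0.1573) - 0.8427 × log₂(0.8427)
H(p) = 0.6278
C = 1 - 0.6278 = 0.3722 bits/use


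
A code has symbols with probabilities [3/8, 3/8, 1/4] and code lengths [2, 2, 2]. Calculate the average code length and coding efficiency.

Average length L = Σ p_i × l_i = 2.0000 bits
Entropy H = 1.5613 bits
Efficiency η = H/L × 100% = 78.06%


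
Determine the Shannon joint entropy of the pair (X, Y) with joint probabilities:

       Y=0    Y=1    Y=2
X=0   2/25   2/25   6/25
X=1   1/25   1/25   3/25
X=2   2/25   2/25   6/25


H(X,Y) = -Σ p(x,y) log₂ p(x,y)
  p(0,0)=2/25: -0.0800 × log₂(0.0800) = 0.2915
  p(0,1)=2/25: -0.0800 × log₂(0.0800) = 0.2915
  p(0,2)=6/25: -0.2400 × log₂(0.2400) = 0.4941
  p(1,0)=1/25: -0.0400 × log₂(0.0400) = 0.1858
  p(1,1)=1/25: -0.0400 × log₂(0.0400) = 0.1858
  p(1,2)=3/25: -0.1200 × log₂(0.1200) = 0.3671
  p(2,0)=2/25: -0.0800 × log₂(0.0800) = 0.2915
  p(2,1)=2/25: -0.0800 × log₂(0.0800) = 0.2915
  p(2,2)=6/25: -0.2400 × log₂(0.2400) = 0.4941
H(X,Y) = 2.8929 bits


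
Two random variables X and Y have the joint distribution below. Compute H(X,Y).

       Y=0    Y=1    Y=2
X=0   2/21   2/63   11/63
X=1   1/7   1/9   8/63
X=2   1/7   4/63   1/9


H(X,Y) = -Σ p(x,y) log₂ p(x,y)
  p(0,0)=2/21: -0.0952 × log₂(0.0952) = 0.3231
  p(0,1)=2/63: -0.0317 × log₂(0.0317) = 0.1580
  p(0,2)=11/63: -0.1746 × log₂(0.1746) = 0.4396
  p(1,0)=1/7: -0.1429 × log₂(0.1429) = 0.4011
  p(1,1)=1/9: -0.1111 × log₂(0.1111) = 0.3522
  p(1,2)=8/63: -0.1270 × log₂(0.1270) = 0.3781
  p(2,0)=1/7: -0.1429 × log₂(0.1429) = 0.4011
  p(2,1)=4/63: -0.0635 × log₂(0.0635) = 0.2525
  p(2,2)=1/9: -0.1111 × log₂(0.1111) = 0.3522
H(X,Y) = 3.0578 bits


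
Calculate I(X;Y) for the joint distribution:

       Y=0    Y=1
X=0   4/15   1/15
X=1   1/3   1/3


H(X) = 0.9183, H(Y) = 0.9710, H(X,Y) = 1.8256
I(X;Y) = H(X) + H(Y) - H(X,Y) = 0.0636 bits


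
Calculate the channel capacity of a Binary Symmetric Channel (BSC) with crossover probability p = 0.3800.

For BSC with error probability p:
C = 1 - H(p) where H(p) is binary entropy
H(0.3800) = -0.3800 × log₂(0.3800) - 0.6200 × log₂(0.6200)
H(p) = 0.9580
C = 1 - 0.9580 = 0.0420 bits/use


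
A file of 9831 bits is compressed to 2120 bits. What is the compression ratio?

Compression ratio = Original / Compressed
= 9831 / 2120 = 4.64:1


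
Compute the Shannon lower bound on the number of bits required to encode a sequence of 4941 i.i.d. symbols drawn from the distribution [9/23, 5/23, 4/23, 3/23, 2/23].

Entropy H = 2.1369 bits/symbol
Minimum bits = H × n = 2.1369 × 4941
= 10558.29 bits


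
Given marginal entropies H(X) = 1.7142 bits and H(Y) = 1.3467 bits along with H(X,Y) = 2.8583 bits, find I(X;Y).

I(X;Y) = H(X) + H(Y) - H(X,Y)
I(X;Y) = 1.7142 + 1.3467 - 2.8583 = 0.2026 bits


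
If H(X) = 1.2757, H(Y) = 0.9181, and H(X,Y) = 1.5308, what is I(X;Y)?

I(X;Y) = H(X) + H(Y) - H(X,Y)
I(X;Y) = 1.2757 + 0.9181 - 1.5308 = 0.663 bits


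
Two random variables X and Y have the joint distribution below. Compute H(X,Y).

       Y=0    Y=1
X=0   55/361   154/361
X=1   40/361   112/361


H(X,Y) = -Σ p(x,y) log₂ p(x,y)
  p(0,0)=55/361: -0.1524 × log₂(0.1524) = 0.4136
  p(0,1)=154/361: -0.4266 × log₂(0.4266) = 0.5243
  p(1,0)=40/361: -0.1108 × log₂(0.1108) = 0.3517
  p(1,1)=112/361: -0.3102 × log₂(0.3102) = 0.5239
H(X,Y) = 1.8134 bits


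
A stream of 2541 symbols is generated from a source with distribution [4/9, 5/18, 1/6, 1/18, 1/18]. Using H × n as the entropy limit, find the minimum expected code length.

Entropy H = 1.9275 bits/symbol
Minimum bits = H × n = 1.9275 × 2541
= 4897.65 bits


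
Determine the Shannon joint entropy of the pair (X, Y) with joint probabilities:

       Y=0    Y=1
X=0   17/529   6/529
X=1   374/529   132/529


H(X,Y) = -Σ p(x,y) log₂ p(x,y)
  p(0,0)=17/529: -0.0321 × log₂(0.0321) = 0.1594
  p(0,1)=6/529: -0.0113 × log₂(0.0113) = 0.0733
  p(1,0)=374/529: -0.7070 × log₂(0.7070) = 0.3537
  p(1,1)=132/529: -0.2495 × log₂(0.2495) = 0.4997
H(X,Y) = 1.0861 bits


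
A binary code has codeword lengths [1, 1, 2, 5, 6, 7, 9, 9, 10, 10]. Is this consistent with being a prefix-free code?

Kraft inequality: Σ 2^(-l_i) ≤ 1 for prefix-free code
Calculating: 2^(-1) + 2^(-1) + 2^(-2) + 2^(-5) + 2^(-6) + 2^(-7) + 2^(-9) + 2^(-9) + 2^(-10) + 2^(-10)
= 0.5 + 0.5 + 0.25 + 0.03125 + 0.015625 + 0.0078125 + 0.001953125 + 0.001953125 + 0.0009765625 + 0.0009765625
= 1.3105
Since 1.3105 > 1, prefix-free code does not exist


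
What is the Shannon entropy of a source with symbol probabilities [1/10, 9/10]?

H(X) = -Σ p(x) log₂ p(x)
  -1/10 × log₂(1/10) = 0.3322
  -9/10 × log₂(9/10) = 0.1368
H(X) = 0.4690 bits


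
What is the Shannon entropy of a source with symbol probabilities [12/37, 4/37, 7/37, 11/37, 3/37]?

H(X) = -Σ p(x) log₂ p(x)
  -12/37 × log₂(12/37) = 0.5269
  -4/37 × log₂(4/37) = 0.3470
  -7/37 × log₂(7/37) = 0.4545
  -11/37 × log₂(11/37) = 0.5203
  -3/37 × log₂(3/37) = 0.2939
H(X) = 2.1424 bits


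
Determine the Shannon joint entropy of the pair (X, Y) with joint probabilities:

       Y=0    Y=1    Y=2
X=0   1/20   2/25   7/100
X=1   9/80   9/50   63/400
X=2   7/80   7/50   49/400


H(X,Y) = -Σ p(x,y) log₂ p(x,y)
  p(0,0)=1/20: -0.0500 × log₂(0.0500) = 0.2161
  p(0,1)=2/25: -0.0800 × log₂(0.0800) = 0.2915
  p(0,2)=7/100: -0.0700 × log₂(0.0700) = 0.2686
  p(1,0)=9/80: -0.1125 × log₂(0.1125) = 0.3546
  p(1,1)=9/50: -0.1800 × log₂(0.1800) = 0.4453
  p(1,2)=63/400: -0.1575 × log₂(0.1575) = 0.4200
  p(2,0)=7/80: -0.0875 × log₂(0.0875) = 0.3075
  p(2,1)=7/50: -0.1400 × log₂(0.1400) = 0.3971
  p(2,2)=49/400: -0.1225 × log₂(0.1225) = 0.3711
H(X,Y) = 3.0718 bits


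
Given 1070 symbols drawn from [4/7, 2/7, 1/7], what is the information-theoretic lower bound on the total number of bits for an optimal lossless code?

Entropy H = 1.3788 bits/symbol
Minimum bits = H × n = 1.3788 × 1070
= 1475.30 bits


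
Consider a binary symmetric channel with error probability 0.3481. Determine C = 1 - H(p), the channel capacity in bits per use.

For BSC with error probability p:
C = 1 - H(p) where H(p) is binary entropy
H(0.3481) = -0.3481 × log₂(0.3481) - 0.6519 × log₂(0.6519)
H(p) = 0.9324
C = 1 - 0.9324 = 0.0676 bits/use


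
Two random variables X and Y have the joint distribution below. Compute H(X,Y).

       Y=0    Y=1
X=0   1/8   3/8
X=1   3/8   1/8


H(X,Y) = -Σ p(x,y) log₂ p(x,y)
  p(0,0)=1/8: -0.1250 × log₂(0.1250) = 0.3750
  p(0,1)=3/8: -0.3750 × log₂(0.3750) = 0.5306
  p(1,0)=3/8: -0.3750 × log₂(0.3750) = 0.5306
  p(1,1)=1/8: -0.1250 × log₂(0.1250) = 0.3750
H(X,Y) = 1.8113 bits


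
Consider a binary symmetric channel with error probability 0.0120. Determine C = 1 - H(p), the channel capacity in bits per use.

For BSC with error probability p:
C = 1 - H(p) where H(p) is binary entropy
H(0.0120) = -0.0120 × log₂(0.0120) - 0.9880 × log₂(0.9880)
H(p) = 0.0938
C = 1 - 0.0938 = 0.9062 bits/use


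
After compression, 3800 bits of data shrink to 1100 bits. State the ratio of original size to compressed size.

Compression ratio = Original / Compressed
= 3800 / 1100 = 3.45:1


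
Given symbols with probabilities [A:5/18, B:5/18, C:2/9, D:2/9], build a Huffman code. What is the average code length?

Huffman tree construction:
Combine smallest probabilities repeatedly
Resulting codes:
  A: 10 (length 2)
  B: 11 (length 2)
  C: 00 (length 2)
  D: 01 (length 2)
Average length = Σ p(s) × length(s) = 2.0000 bits


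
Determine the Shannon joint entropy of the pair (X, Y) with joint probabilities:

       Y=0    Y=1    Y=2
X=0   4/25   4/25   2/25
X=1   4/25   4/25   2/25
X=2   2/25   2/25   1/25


H(X,Y) = -Σ p(x,y) log₂ p(x,y)
  p(0,0)=4/25: -0.1600 × log₂(0.1600) = 0.4230
  p(0,1)=4/25: -0.1600 × log₂(0.1600) = 0.4230
  p(0,2)=2/25: -0.0800 × log₂(0.0800) = 0.2915
  p(1,0)=4/25: -0.1600 × log₂(0.1600) = 0.4230
  p(1,1)=4/25: -0.1600 × log₂(0.1600) = 0.4230
  p(1,2)=2/25: -0.0800 × log₂(0.0800) = 0.2915
  p(2,0)=2/25: -0.0800 × log₂(0.0800) = 0.2915
  p(2,1)=2/25: -0.0800 × log₂(0.0800) = 0.2915
  p(2,2)=1/25: -0.0400 × log₂(0.0400) = 0.1858
H(X,Y) = 3.0439 bits


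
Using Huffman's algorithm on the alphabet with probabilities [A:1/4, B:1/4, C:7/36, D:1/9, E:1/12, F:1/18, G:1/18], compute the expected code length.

Huffman tree construction:
Combine smallest probabilities repeatedly
Resulting codes:
  A: 01 (length 2)
  B: 10 (length 2)
  C: 111 (length 3)
  D: 001 (length 3)
  E: 000 (length 3)
  F: 1100 (length 4)
  G: 1101 (length 4)
Average length = Σ p(s) × length(s) = 2.6111 bits


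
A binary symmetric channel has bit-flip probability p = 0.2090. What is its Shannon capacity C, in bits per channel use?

For BSC with error probability p:
C = 1 - H(p) where H(p) is binary entropy
H(0.2090) = -0.2090 × log₂(0.2090) - 0.7910 × log₂(0.7910)
H(p) = 0.7396
C = 1 - 0.7396 = 0.2604 bits/use


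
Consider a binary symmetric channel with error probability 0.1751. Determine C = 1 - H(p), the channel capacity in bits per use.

For BSC with error probability p:
C = 1 - H(p) where H(p) is binary entropy
H(0.1751) = -0.1751 × log₂(0.1751) - 0.8249 × log₂(0.8249)
H(p) = 0.6692
C = 1 - 0.6692 = 0.3308 bits/use


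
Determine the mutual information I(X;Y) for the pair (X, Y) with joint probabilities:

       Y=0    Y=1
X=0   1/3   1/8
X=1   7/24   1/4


H(X) = 0.9950, H(Y) = 0.9544, H(X,Y) = 1.9218
I(X;Y) = H(X) + H(Y) - H(X,Y) = 0.0276 bits


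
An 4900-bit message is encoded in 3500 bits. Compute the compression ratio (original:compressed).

Compression ratio = Original / Compressed
= 4900 / 3500 = 1.40:1


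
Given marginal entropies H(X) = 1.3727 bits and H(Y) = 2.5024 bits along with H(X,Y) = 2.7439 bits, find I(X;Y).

I(X;Y) = H(X) + H(Y) - H(X,Y)
I(X;Y) = 1.3727 + 2.5024 - 2.7439 = 1.1312 bits


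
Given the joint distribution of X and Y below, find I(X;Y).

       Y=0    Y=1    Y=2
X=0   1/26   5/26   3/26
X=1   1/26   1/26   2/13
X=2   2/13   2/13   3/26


H(X) = 1.5430, H(Y) = 1.5486, H(X,Y) = 2.9651
I(X;Y) = H(X) + H(Y) - H(X,Y) = 0.1265 bits


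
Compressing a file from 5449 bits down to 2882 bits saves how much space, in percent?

Space savings = (1 - Compressed/Original) × 100%
= (1 - 2882/5449) × 100%
= 47.11%


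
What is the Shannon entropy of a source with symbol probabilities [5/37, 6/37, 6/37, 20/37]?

H(X) = -Σ p(x) log₂ p(x)
  -5/37 × log₂(5/37) = 0.3902
  -6/37 × log₂(6/37) = 0.4256
  -6/37 × log₂(6/37) = 0.4256
  -20/37 × log₂(20/37) = 0.4797
H(X) = 1.7211 bits


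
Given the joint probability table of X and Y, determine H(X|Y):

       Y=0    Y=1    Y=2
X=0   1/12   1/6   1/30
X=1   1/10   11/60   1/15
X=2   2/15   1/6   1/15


H(X|Y) = Σ_y p(y) H(X|Y=y)
  p(Y=0) = 19/60, H(X|Y=0) = 1.5574
  p(Y=1) = 31/60, H(X|Y=1) = 1.5835
  p(Y=2) = 1/6, H(X|Y=2) = 1.5219
H(X|Y) = 0.3167×1.5574 + 0.5167×1.5835 + 0.1667×1.5219 = 1.5650 bits


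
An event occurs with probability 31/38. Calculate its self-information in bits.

Information content I(x) = -log₂(p(x))
I = -log₂(31/38) = -log₂(0.8158)
I = 0.2937 bits


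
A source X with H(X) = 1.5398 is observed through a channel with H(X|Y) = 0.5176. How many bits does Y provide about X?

I(X;Y) = H(X) - H(X|Y)
I(X;Y) = 1.5398 - 0.5176 = 1.0222 bits


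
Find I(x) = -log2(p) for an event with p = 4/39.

Information content I(x) = -log₂(p(x))
I = -log₂(4/39) = -log₂(0.1026)
I = 3.2854 bits


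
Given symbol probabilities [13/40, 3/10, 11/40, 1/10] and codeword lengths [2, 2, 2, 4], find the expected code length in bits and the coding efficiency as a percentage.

Average length L = Σ p_i × l_i = 2.2000 bits
Entropy H = 1.8925 bits
Efficiency η = H/L × 100% = 86.02%


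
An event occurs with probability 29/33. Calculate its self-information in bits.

Information content I(x) = -log₂(p(x))
I = -log₂(29/33) = -log₂(0.8788)
I = 0.1864 bits


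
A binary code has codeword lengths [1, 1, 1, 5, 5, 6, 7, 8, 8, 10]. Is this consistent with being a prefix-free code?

Kraft inequality: Σ 2^(-l_i) ≤ 1 for prefix-free code
Calculating: 2^(-1) + 2^(-1) + 2^(-1) + 2^(-5) + 2^(-5) + 2^(-6) + 2^(-7) + 2^(-8) + 2^(-8) + 2^(-10)
= 0.5 + 0.5 + 0.5 + 0.03125 + 0.03125 + 0.015625 + 0.0078125 + 0.00390625 + 0.00390625 + 0.0009765625
= 1.5947
Since 1.5947 > 1, prefix-free code does not exist


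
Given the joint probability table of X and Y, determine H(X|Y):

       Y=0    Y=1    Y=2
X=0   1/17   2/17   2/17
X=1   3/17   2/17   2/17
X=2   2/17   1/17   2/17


H(X|Y) = Σ_y p(y) H(X|Y=y)
  p(Y=0) = 6/17, H(X|Y=0) = 1.4591
  p(Y=1) = 5/17, H(X|Y=1) = 1.5219
  p(Y=2) = 6/17, H(X|Y=2) = 1.5850
H(X|Y) = 0.3529×1.4591 + 0.2941×1.5219 + 0.3529×1.5850 = 1.5220 bits


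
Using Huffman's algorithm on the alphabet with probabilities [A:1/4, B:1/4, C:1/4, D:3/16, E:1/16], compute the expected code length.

Huffman tree construction:
Combine smallest probabilities repeatedly
Resulting codes:
  A: 00 (length 2)
  B: 01 (length 2)
  C: 10 (length 2)
  D: 111 (length 3)
  E: 110 (length 3)
Average length = Σ p(s) × length(s) = 2.2500 bits
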